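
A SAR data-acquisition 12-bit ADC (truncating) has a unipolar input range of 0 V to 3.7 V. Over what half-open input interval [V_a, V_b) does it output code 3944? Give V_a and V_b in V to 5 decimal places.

LSB = 3.7/2^12 = 0.903 mV.
V_a = V_low + 3944·LSB = 3.5627 V; V_b = V_low + 3945·LSB = 3.5636 V.

[3.56270 V, 3.56360 V)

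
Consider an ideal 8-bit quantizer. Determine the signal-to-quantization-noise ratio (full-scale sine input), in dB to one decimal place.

49.9 dB

SNR ≈ 6.02·N + 1.76 dB = 6.02·8 + 1.76 = 49.92 dB.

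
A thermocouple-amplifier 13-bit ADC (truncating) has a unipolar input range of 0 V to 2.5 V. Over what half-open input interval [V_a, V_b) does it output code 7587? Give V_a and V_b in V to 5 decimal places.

LSB = 2.5/2^13 = 305.18 µV.
V_a = V_low + 7587·LSB = 2.31537 V; V_b = V_low + 7588·LSB = 2.31567 V.

[2.31537 V, 2.31567 V)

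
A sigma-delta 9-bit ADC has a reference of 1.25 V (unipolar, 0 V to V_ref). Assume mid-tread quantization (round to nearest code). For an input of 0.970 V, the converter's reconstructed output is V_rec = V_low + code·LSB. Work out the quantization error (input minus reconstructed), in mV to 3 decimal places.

0.762 mV

Step size: 1.25 V ÷ 2^9 = 2.441 mV.
(V_in − V_low)/LSB = (0.970 − 0)/0.00244141 = 397.3120 → code 397 (round).
V_rec = 0 + 397·0.00244141 = 0.96923828 V.
Difference: 0.000761719 V → 0.762 mV.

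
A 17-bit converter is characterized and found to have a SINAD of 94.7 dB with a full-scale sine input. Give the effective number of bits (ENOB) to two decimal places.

ENOB = (SINAD − 1.76) / 6.02 = (94.7 − 1.76)/6.02 = 15.439.

15.44 bits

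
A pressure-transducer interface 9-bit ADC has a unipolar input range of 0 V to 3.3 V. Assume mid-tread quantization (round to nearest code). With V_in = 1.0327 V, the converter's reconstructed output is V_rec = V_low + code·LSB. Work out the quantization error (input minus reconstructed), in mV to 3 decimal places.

1.450 mV

Step size: 3.3 V ÷ 2^9 = 6.445 mV.
(1.0327 − 0)/0.00644531 = 160.2250; round gives code 160.
Reconstructed: 1.03125 V.
Error = 1.0327 − 1.03125 = 0.00145 V = 1.450 mV.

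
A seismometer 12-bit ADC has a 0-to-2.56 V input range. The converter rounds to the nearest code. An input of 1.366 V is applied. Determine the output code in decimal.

Full-scale span = 2.56 V; LSB = 2.56/2^12 = 0.625 mV.
Input sits at 2185.600 steps above V_low.
So the output code is 2186.

code 2186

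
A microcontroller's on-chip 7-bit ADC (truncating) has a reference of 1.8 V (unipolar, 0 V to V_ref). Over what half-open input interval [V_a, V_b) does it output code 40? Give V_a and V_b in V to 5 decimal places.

LSB = 1.8/2^7 = 14.062 mV.
V_a = V_low + 40·LSB = 0.5625 V; V_b = V_low + 41·LSB = 0.576562 V.

[0.56250 V, 0.57656 V)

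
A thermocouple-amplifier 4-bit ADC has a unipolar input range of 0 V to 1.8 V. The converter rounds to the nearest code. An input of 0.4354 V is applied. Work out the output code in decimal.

LSB = 1.8 V / 16 = 112.500 mV.
Input sits at 3.870 steps above V_low.
Round → code 4.

code 4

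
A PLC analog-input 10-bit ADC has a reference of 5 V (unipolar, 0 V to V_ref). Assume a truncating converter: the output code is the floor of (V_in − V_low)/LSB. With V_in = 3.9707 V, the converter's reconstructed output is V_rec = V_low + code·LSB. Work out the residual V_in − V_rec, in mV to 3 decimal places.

LSB = 5/2^10 = 4.883 mV.
(V_in − V_low)/LSB = (3.9707 − 0)/0.00488281 = 813.1994 → code 813 (floor).
Code 813 maps back to 0 + 813×0.00488281 V = 3.9697266 V.
Error = 3.9707 − 3.9697266 = 0.000973438 V = 0.973 mV.

0.973 mV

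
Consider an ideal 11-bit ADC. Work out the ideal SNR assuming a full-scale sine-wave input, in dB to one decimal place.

SNR ≈ 6.02·N + 1.76 dB = 6.02·11 + 1.76 = 67.98 dB.

68.0 dB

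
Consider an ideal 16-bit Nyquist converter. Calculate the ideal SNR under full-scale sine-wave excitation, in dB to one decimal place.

98.1 dB

SNR ≈ 6.02·N + 1.76 dB = 6.02·16 + 1.76 = 98.08 dB.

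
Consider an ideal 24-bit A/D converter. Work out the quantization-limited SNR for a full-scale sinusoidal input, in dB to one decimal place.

146.2 dB

SNR ≈ 6.02·N + 1.76 dB = 6.02·24 + 1.76 = 146.24 dB.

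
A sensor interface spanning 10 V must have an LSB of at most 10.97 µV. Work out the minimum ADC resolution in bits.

Number of steps required ≥ 10 V / 10.97 µV = 911577.03.
Need 2^N ≥ 911577.03; 2^19 = 524288, 2^20 = 1048576.
Minimum N = 20.

20 bits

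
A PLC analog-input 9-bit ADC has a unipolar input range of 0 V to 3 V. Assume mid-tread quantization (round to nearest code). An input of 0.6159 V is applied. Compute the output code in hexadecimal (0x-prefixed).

LSB = 3 V / 512 = 5.859 mV.
Input sits at 105.114 steps above V_low.
round(105.114) = 105.
In hexadecimal (0x-prefixed): 0x69.

code 0x69 (decimal 105)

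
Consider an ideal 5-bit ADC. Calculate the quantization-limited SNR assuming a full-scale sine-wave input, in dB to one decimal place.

SNR ≈ 6.02·N + 1.76 dB = 6.02·5 + 1.76 = 31.86 dB.

31.9 dB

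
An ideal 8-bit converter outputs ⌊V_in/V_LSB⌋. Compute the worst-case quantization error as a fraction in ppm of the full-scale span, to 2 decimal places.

3906.25 ppm

Truncating → worst-case error = 1 LSB = V_FS/2^8, so 1e+06/256 = 3906.25 ppm of full scale.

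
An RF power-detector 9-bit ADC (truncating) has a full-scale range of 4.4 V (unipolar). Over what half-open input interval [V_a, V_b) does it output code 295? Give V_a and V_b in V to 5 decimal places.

LSB = 4.4/2^9 = 8.594 mV.
V_a = V_low + 295·LSB = 2.53516 V; V_b = V_low + 296·LSB = 2.54375 V.

[2.53516 V, 2.54375 V)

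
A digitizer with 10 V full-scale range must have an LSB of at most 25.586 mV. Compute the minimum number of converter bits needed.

9 bits

Number of steps required ≥ 10 V / 25.586 mV = 390.84.
Need 2^N ≥ 390.84; 2^8 = 256, 2^9 = 512.
Minimum N = 9.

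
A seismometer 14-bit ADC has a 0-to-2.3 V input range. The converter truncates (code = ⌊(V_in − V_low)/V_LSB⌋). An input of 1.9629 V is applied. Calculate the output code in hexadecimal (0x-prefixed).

code 0x369E (decimal 13982)

Full-scale span = 2.3 V; LSB = 2.3/2^14 = 140.38 µV.
Input sits at 13982.675 steps above V_low.
So the output code is 13982.
In hexadecimal (0x-prefixed): 0x369E.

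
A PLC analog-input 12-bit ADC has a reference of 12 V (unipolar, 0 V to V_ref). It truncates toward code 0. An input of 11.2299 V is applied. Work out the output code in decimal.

code 3833

With 4096 levels over 12 V, one step is 2.930 mV.
(11.2299 − 0) / 0.00292969 = 3833.139 LSBs.
⌊·⌋(3833.139) = 3833.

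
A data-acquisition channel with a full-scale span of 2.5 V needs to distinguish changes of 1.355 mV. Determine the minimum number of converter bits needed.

Number of steps required ≥ 2.5 V / 1.355 mV = 1845.02.
Need 2^N ≥ 1845.02; 2^10 = 1024, 2^11 = 2048.
Minimum N = 11.

11 bits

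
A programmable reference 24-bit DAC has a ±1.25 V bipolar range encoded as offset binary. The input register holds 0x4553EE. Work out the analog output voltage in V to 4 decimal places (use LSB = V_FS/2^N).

-0.5730 V

LSB = 2.5 V / 2^24 = 0.15 µV.
Code 0x4553EE = 4543470 decimal.
V_out = (−1.25) + 4543470 × 1.49012e-07 V = -0.57297 V.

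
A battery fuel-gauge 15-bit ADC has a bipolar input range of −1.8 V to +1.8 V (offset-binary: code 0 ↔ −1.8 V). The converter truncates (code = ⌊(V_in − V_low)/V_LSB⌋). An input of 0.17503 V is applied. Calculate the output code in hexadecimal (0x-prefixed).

code 0x4639 (decimal 17977)

LSB = 3.6 V / 32768 = 109.86 µV.
(0.17503 − (−1.8)) / 0.000109863 = 17977.162 LSBs.
So the output code is 17977.
In hexadecimal (0x-prefixed): 0x4639.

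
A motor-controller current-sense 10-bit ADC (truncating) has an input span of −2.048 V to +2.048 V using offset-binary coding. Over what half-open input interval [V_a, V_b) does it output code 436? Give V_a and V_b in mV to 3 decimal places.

LSB = 4.096/2^10 = 4.000 mV.
V_a = V_low + 436·LSB = -0.304 V; V_b = V_low + 437·LSB = -0.3 V.

[-304.000 mV, -300.000 mV)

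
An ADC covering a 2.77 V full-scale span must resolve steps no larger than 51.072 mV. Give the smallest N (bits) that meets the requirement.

Number of steps required ≥ 2.77 V / 51.072 mV = 54.24.
Need 2^N ≥ 54.24; 2^5 = 32, 2^6 = 64.
Minimum N = 6.

6 bits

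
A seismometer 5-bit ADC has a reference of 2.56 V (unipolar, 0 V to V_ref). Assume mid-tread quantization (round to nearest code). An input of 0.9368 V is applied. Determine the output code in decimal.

code 12

LSB = 2.56 V / 32 = 80.000 mV.
(V_in − V_low)/LSB = (0.9368 − 0) / 0.08 = 11.710.
Round → code 12.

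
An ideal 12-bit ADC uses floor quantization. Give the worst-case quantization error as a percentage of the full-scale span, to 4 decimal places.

0.0244 %

Truncating → worst-case error = 1 LSB = V_FS/2^12, so 100/4096 = 0.0244141 % of full scale.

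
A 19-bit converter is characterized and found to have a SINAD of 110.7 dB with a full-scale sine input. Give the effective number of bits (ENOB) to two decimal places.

ENOB = (SINAD − 1.76) / 6.02 = (110.7 − 1.76)/6.02 = 18.096.

18.10 bits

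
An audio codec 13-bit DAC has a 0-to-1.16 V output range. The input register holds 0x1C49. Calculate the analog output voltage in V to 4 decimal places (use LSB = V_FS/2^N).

LSB = 1.16 V / 2^13 = 141.60 µV.
Code 0x1C49 = 7241 decimal.
V_out = 0 + 7241 × 0.000141602 V = 1.02534 V.

1.0253 V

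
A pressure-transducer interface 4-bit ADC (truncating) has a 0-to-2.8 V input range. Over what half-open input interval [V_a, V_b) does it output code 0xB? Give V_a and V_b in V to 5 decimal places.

LSB = 2.8/2^4 = 175.000 mV.
Code 0xB = 11 decimal.
V_a = V_low + 11·LSB = 1.925 V; V_b = V_low + 12·LSB = 2.1 V.

[1.92500 V, 2.10000 V)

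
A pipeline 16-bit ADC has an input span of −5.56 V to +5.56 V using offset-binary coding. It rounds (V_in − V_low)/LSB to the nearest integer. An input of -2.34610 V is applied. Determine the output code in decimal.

LSB = 11.12 V / 65536 = 169.68 µV.
Input sits at 18941.201 steps above V_low.
Round → code 18941.

code 18941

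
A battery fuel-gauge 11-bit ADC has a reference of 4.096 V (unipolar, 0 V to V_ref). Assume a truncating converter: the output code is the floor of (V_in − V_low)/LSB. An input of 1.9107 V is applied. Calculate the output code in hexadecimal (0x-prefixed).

code 0x3BB (decimal 955)

Full-scale span = 4.096 V; LSB = 4.096/2^11 = 2.000 mV.
(1.9107 − 0) / 0.002 = 955.350 LSBs.
⌊·⌋(955.350) = 955.
In hexadecimal (0x-prefixed): 0x3BB.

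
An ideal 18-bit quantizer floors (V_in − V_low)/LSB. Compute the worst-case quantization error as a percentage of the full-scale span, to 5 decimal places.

0.00038 %

Truncating → worst-case error = 1 LSB = V_FS/2^18, so 100/262144 = 0.00038147 % of full scale.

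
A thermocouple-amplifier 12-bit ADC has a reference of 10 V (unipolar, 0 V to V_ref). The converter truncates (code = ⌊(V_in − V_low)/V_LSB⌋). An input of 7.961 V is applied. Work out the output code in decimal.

With 4096 levels over 10 V, one step is 2.441 mV.
(V_in − V_low)/LSB = (7.961 − 0) / 0.00244141 = 3260.826.
Floor → code 3260.

code 3260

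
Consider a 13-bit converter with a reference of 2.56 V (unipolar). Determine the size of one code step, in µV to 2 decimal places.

312.50 µV

Full-scale span = 2.56 V.
LSB = 2.56 / 2^13 = 2.56 / 8192 = 0.0003125 V = 312.50 µV.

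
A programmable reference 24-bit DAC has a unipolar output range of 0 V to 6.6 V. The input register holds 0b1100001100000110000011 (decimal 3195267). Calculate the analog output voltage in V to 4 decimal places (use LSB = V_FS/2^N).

LSB = 6.6 V / 2^24 = 0.39 µV.
Code 0b1100001100000110000011 = 3195267 decimal.
V_out = 0 + 3195267 × 3.93391e-07 V = 1.25699 V.

1.2570 V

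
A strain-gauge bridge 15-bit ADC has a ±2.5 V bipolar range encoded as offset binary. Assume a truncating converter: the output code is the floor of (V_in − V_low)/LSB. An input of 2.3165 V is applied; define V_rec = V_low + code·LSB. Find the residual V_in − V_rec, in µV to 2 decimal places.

Step size: 5 V ÷ 2^15 = 152.59 µV.
(V_in − V_low)/LSB = (2.3165 − (−2.5))/0.000152588 = 31565.4144 → code 31565 (floor).
V_rec = (−2.5) + 31565·0.000152588 = 2.3164368 V.
Error = 2.3165 − 2.3164368 = 6.32324e-05 V = 63.23 µV.

63.23 µV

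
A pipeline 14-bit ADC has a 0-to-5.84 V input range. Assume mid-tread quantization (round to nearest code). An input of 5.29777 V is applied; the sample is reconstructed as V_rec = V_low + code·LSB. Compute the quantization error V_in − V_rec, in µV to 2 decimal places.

Step size: 5.84 V ÷ 2^14 = 356.45 µV.
Scaled input = 14862.7849 LSBs, so code = 14863.
Code 14863 maps back to 0 + 14863×0.000356445 V = 5.2978467 V.
Difference: -7.66797e-05 V → -76.68 µV.

-76.68 µV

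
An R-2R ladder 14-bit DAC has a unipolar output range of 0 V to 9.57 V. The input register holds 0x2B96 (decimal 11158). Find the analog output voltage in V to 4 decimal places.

LSB = 9.57 V / 2^14 = 0.584 mV.
Code 0x2B96 = 11158 decimal.
V_out = 0 + 11158 × 0.000584106 V = 6.51746 V.

6.5175 V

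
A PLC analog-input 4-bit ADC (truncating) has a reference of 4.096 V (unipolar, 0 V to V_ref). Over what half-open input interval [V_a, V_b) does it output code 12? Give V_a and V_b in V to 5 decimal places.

[3.07200 V, 3.32800 V)

LSB = 4.096/2^4 = 256.000 mV.
V_a = V_low + 12·LSB = 3.072 V; V_b = V_low + 13·LSB = 3.328 V.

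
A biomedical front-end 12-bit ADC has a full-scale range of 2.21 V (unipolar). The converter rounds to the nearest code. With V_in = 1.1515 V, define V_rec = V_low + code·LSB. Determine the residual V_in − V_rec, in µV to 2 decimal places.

Step size: 2.21 V ÷ 2^12 = 0.540 mV.
Scaled input = 2134.1828 LSBs, so code = 2134.
Reconstructed: 1.1514014 V.
V_in − V_rec = 9.86328e-05 V = 98.63 µV.

98.63 µV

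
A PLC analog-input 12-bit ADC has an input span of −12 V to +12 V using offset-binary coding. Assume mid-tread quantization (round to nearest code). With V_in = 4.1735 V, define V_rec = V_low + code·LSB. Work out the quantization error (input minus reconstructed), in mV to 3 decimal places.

1.625 mV

LSB = 24/2^12 = 5.859 mV.
Scaled input = 2760.2773 LSBs, so code = 2760.
Code 2760 maps back to (−12) + 2760×0.00585938 V = 4.171875 V.
V_in − V_rec = 0.001625 V = 1.625 mV.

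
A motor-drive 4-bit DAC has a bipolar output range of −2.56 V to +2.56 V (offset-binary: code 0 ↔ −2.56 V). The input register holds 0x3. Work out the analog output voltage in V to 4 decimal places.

-1.6000 V

LSB = 5.12 V / 2^4 = 320.000 mV.
Code 0x3 = 3 decimal.
V_out = (−2.56) + 3 × 0.32 V = -1.6 V.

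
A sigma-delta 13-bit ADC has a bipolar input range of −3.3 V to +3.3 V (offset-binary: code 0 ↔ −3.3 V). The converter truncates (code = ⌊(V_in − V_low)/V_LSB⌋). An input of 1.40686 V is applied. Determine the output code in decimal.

LSB = 6.6 V / 8192 = 0.806 mV.
(V_in − V_low)/LSB = (1.40686 − (−3.3)) / 0.000805664 = 5842.212.
Floor → code 5842.

code 5842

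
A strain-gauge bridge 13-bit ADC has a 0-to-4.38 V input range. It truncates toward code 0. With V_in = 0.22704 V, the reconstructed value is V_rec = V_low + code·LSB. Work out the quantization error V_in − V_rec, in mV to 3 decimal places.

LSB = 4.38/2^13 = 0.535 mV.
(0.22704 − 0)/0.000534668 = 424.6374; ⌊·⌋ gives code 424.
Code 424 maps back to 0 + 424×0.000534668 V = 0.22669922 V.
Difference: 0.000340781 V → 0.341 mV.

0.341 mV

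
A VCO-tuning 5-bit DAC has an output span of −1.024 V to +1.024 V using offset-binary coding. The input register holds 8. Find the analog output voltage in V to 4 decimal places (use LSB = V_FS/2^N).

-0.5120 V

LSB = 2.048 V / 2^5 = 64.000 mV.
V_out = (−1.024) + 8 × 0.064 V = -0.512 V.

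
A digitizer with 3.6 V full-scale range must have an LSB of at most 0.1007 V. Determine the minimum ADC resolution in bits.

6 bits

Number of steps required ≥ 3.6 V / 0.1007 V = 35.75.
Need 2^N ≥ 35.75; 2^5 = 32, 2^6 = 64.
Minimum N = 6.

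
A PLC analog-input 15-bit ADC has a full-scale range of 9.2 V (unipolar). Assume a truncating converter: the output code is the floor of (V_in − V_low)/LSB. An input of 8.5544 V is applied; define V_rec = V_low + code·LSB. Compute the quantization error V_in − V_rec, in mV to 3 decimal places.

One LSB is 9.2 V / 32768 = 280.76 µV.
(V_in − V_low)/LSB = (8.5544 − 0)/0.000280762 = 30468.5412 → code 30468 (floor).
V_rec = 0 + 30468·0.000280762 = 8.554248 V.
Error = 8.5544 − 8.554248 = 0.000151953 V = 0.152 mV.

0.152 mV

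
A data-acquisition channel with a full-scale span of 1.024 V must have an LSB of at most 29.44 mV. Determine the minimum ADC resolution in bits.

Number of steps required ≥ 1.024 V / 29.44 mV = 34.78.
Need 2^N ≥ 34.78; 2^5 = 32, 2^6 = 64.
Minimum N = 6.

6 bits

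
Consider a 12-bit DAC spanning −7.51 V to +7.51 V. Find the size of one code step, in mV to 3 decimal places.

Full-scale span = 15.02 V.
LSB = 15.02 / 2^12 = 15.02 / 4096 = 0.00366699 V = 3.667 mV.

3.667 mV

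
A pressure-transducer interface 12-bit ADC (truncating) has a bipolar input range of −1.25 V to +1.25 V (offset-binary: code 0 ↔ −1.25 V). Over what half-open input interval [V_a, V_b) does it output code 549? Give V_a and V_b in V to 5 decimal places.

LSB = 2.5/2^12 = 0.610 mV.
V_a = V_low + 549·LSB = -0.914917 V; V_b = V_low + 550·LSB = -0.914307 V.

[-0.91492 V, -0.91431 V)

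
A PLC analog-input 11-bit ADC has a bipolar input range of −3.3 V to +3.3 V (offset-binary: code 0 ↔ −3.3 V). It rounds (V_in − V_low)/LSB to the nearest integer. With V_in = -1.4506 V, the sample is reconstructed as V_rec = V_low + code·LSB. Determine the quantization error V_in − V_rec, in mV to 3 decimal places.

-0.405 mV

LSB = 6.6/2^11 = 3.223 mV.
(-1.4506 − (−3.3))/0.00322266 = 573.8744; round gives code 574.
Code 574 maps back to (−3.3) + 574×0.00322266 V = -1.4501953 V.
V_in − V_rec = -0.000404687 V = -0.405 mV.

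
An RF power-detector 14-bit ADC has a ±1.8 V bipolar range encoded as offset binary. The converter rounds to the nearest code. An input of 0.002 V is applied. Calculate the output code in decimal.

LSB = 3.6 V / 16384 = 219.73 µV.
(V_in − V_low)/LSB = (0.002 − (−1.8)) / 0.000219727 = 8201.102.
So the output code is 8201.

code 8201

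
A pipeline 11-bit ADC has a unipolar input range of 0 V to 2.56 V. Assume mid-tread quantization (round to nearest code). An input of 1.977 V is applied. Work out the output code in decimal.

code 1582

Full-scale span = 2.56 V; LSB = 2.56/2^11 = 1.250 mV.
(1.977 − 0) / 0.00125 = 1581.600 LSBs.
Round → code 1582.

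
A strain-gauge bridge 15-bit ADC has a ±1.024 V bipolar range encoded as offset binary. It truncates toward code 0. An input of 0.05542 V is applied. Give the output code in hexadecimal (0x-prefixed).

LSB = 2.048 V / 32768 = 62.50 µV.
Input sits at 17270.720 steps above V_low.
⌊·⌋(17270.720) = 17270.
In hexadecimal (0x-prefixed): 0x4376.

code 0x4376 (decimal 17270)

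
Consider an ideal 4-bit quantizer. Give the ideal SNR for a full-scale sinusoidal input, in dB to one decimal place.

25.8 dB

SNR ≈ 6.02·N + 1.76 dB = 6.02·4 + 1.76 = 25.84 dB.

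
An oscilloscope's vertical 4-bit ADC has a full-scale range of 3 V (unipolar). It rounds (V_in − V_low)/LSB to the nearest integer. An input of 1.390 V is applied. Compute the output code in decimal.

With 16 levels over 3 V, one step is 187.500 mV.
(V_in − V_low)/LSB = (1.390 − 0) / 0.1875 = 7.413.
So the output code is 7.

code 7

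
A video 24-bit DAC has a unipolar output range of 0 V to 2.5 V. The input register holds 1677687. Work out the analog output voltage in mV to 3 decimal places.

249.995 mV

LSB = 2.5 V / 2^24 = 0.15 µV.
V_out = 0 + 1677687 × 1.49012e-07 V = 0.249995 V.
= 249.995 mV.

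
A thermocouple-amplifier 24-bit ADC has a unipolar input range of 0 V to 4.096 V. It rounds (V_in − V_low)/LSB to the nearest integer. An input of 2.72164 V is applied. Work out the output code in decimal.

LSB = 4.096 V / 16777216 = 0.24 µV.
(2.72164 − 0) / 2.44141e-07 = 11147837.440 LSBs.
Round → code 11147837.

code 11147837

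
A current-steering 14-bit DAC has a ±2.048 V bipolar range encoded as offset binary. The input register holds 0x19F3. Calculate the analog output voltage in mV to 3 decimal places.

-387.250 mV

LSB = 4.096 V / 2^14 = 250.00 µV.
Code 0x19F3 = 6643 decimal.
V_out = (−2.048) + 6643 × 0.00025 V = -0.38725 V.
= -387.250 mV.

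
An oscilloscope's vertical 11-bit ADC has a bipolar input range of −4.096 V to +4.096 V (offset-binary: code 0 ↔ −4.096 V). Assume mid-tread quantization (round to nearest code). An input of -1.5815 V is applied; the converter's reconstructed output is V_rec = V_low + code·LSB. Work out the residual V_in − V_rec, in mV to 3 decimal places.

-1.500 mV

One LSB is 8.192 V / 2048 = 4.000 mV.
(V_in − V_low)/LSB = (-1.5815 − (−4.096))/0.004 = 628.6250 → code 629 (round).
V_rec = (−4.096) + 629·0.004 = -1.58 V.
Difference: -0.0015 V → -1.500 mV.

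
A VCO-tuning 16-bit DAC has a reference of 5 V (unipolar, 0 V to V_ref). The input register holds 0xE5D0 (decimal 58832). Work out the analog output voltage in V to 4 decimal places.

LSB = 5 V / 2^16 = 76.29 µV.
Code 0xE5D0 = 58832 decimal.
V_out = 0 + 58832 × 7.62939e-05 V = 4.48853 V.

4.4885 V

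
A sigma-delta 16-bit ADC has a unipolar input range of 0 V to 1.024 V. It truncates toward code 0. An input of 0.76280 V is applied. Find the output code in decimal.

code 48819

LSB = 1.024 V / 65536 = 15.62 µV.
Input sits at 48819.200 steps above V_low.
Floor → code 48819.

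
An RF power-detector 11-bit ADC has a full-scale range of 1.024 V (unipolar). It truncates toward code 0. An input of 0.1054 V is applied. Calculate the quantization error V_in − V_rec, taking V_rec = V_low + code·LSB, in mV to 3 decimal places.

0.400 mV

Step size: 1.024 V ÷ 2^11 = 0.500 mV.
(0.1054 − 0)/0.0005 = 210.8000; ⌊·⌋ gives code 210.
V_rec = 0 + 210·0.0005 = 0.105 V.
V_in − V_rec = 0.0004 V = 0.400 mV.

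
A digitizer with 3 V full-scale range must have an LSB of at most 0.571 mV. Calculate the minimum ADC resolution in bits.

Number of steps required ≥ 3 V / 0.571 mV = 5253.94.
Need 2^N ≥ 5253.94; 2^12 = 4096, 2^13 = 8192.
Minimum N = 13.

13 bits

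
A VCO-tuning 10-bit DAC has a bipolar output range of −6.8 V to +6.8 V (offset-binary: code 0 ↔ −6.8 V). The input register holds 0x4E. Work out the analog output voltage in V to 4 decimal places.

LSB = 13.6 V / 2^10 = 13.281 mV.
Code 0x4E = 78 decimal.
V_out = (−6.8) + 78 × 0.0132812 V = -5.76406 V.

-5.7641 V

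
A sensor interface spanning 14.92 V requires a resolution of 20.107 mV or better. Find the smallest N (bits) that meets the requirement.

Number of steps required ≥ 14.92 V / 20.107 mV = 742.03.
Need 2^N ≥ 742.03; 2^9 = 512, 2^10 = 1024.
Minimum N = 10.

10 bits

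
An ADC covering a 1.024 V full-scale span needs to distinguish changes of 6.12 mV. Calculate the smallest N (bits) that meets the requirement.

Number of steps required ≥ 1.024 V / 6.12 mV = 167.32.
Need 2^N ≥ 167.32; 2^7 = 128, 2^8 = 256.
Minimum N = 8.

8 bits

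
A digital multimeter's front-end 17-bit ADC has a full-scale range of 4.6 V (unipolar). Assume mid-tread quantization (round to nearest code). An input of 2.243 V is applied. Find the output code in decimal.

code 63912

With 131072 levels over 4.6 V, one step is 35.10 µV.
(2.243 − 0) / 3.50952e-05 = 63911.847 LSBs.
So the output code is 63912.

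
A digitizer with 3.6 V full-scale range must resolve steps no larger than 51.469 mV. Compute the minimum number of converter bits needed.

Number of steps required ≥ 3.6 V / 51.469 mV = 69.95.
Need 2^N ≥ 69.95; 2^6 = 64, 2^7 = 128.
Minimum N = 7.

7 bits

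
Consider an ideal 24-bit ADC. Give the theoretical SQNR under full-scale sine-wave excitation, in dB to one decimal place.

146.2 dB

SNR ≈ 6.02·N + 1.76 dB = 6.02·24 + 1.76 = 146.24 dB.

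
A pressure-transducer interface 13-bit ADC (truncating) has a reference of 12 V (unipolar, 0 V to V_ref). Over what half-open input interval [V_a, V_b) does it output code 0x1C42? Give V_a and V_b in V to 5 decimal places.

LSB = 12/2^13 = 1.465 mV.
Code 0x1C42 = 7234 decimal.
V_a = V_low + 7234·LSB = 10.5967 V; V_b = V_low + 7235·LSB = 10.5981 V.

[10.59668 V, 10.59814 V)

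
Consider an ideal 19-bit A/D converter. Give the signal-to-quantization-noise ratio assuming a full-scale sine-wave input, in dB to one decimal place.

116.1 dB

SNR ≈ 6.02·N + 1.76 dB = 6.02·19 + 1.76 = 116.14 dB.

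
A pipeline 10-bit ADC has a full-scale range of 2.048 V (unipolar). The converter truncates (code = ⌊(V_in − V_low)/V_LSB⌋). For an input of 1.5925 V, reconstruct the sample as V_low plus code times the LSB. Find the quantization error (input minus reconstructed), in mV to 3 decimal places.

Step size: 2.048 V ÷ 2^10 = 2.000 mV.
Scaled input = 796.2500 LSBs, so code = 796.
V_rec = 0 + 796·0.002 = 1.592 V.
Difference: 0.0005 V → 0.500 mV.

0.500 mV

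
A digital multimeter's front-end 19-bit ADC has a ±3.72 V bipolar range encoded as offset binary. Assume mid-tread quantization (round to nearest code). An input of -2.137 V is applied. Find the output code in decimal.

code 111552

With 524288 levels over 7.44 V, one step is 14.19 µV.
(-2.137 − (−3.72)) / 1.41907e-05 = 111552.138 LSBs.
Round → code 111552.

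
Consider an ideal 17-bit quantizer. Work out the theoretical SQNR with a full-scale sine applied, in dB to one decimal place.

SNR ≈ 6.02·N + 1.76 dB = 6.02·17 + 1.76 = 104.10 dB.

104.1 dB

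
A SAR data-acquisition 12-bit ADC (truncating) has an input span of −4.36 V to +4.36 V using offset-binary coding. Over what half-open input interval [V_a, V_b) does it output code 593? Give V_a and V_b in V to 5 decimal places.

LSB = 8.72/2^12 = 2.129 mV.
V_a = V_low + 593·LSB = -3.09756 V; V_b = V_low + 594·LSB = -3.09543 V.

[-3.09756 V, -3.09543 V)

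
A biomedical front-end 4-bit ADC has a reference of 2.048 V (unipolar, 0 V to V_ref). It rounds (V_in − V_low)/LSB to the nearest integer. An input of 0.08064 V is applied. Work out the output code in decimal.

Full-scale span = 2.048 V; LSB = 2.048/2^4 = 128.000 mV.
(V_in − V_low)/LSB = (0.08064 − 0) / 0.128 = 0.630.
Round → code 1.

code 1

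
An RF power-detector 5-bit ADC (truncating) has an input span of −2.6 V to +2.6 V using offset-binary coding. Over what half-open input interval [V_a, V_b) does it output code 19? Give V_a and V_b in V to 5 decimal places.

[0.48750 V, 0.65000 V)

LSB = 5.2/2^5 = 162.500 mV.
V_a = V_low + 19·LSB = 0.4875 V; V_b = V_low + 20·LSB = 0.65 V.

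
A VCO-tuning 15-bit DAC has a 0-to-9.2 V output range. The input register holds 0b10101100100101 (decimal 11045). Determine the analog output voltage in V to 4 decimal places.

3.1010 V

LSB = 9.2 V / 2^15 = 280.76 µV.
Code 0b10101100100101 = 11045 decimal.
V_out = 0 + 11045 × 0.000280762 V = 3.10101 V.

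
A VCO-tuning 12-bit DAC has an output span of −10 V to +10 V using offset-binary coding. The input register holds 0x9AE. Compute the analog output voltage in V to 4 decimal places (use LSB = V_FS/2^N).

LSB = 20 V / 2^12 = 4.883 mV.
Code 0x9AE = 2478 decimal.
V_out = (−10) + 2478 × 0.00488281 V = 2.09961 V.

2.0996 V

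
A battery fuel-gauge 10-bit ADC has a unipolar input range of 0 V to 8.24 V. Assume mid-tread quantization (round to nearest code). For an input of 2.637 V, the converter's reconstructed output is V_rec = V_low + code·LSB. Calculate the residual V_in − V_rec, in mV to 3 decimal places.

-2.375 mV

LSB = 8.24/2^10 = 8.047 mV.
(2.637 − 0)/0.00804688 = 327.7049; round gives code 328.
V_rec = 0 + 328·0.00804688 = 2.639375 V.
Error = 2.637 − 2.639375 = -0.002375 V = -2.375 mV.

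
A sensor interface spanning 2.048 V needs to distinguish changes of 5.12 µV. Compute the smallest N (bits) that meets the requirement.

Number of steps required ≥ 2.048 V / 5.12 µV = 400000.00.
Need 2^N ≥ 400000.00; 2^18 = 262144, 2^19 = 524288.
Minimum N = 19.

19 bits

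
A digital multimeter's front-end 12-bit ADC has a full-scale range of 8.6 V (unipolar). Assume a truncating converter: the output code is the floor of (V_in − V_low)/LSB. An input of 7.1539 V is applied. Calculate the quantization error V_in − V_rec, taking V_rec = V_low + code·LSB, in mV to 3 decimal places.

Step size: 8.6 V ÷ 2^12 = 2.100 mV.
Scaled input = 3407.2528 LSBs, so code = 3407.
V_rec = 0 + 3407·0.00209961 = 7.1533691 V.
V_in − V_rec = 0.000530859 V = 0.531 mV.

0.531 mV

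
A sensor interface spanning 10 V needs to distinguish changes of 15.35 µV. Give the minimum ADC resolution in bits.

20 bits

Number of steps required ≥ 10 V / 15.35 µV = 651465.80.
Need 2^N ≥ 651465.80; 2^19 = 524288, 2^20 = 1048576.
Minimum N = 20.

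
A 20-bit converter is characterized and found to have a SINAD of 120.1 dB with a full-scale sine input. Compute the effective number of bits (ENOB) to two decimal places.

ENOB = (SINAD − 1.76) / 6.02 = (120.1 − 1.76)/6.02 = 19.658.

19.66 bits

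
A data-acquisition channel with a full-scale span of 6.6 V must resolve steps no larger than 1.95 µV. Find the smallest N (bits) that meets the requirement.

Number of steps required ≥ 6.6 V / 1.95 µV = 3384615.38.
Need 2^N ≥ 3384615.38; 2^21 = 2097152, 2^22 = 4194304.
Minimum N = 22.

22 bits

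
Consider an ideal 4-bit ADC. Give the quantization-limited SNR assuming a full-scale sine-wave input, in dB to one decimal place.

25.8 dB

SNR ≈ 6.02·N + 1.76 dB = 6.02·4 + 1.76 = 25.84 dB.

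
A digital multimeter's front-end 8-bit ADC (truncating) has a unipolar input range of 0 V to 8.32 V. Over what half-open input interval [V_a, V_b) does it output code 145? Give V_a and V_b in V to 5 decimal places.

LSB = 8.32/2^8 = 32.500 mV.
V_a = V_low + 145·LSB = 4.7125 V; V_b = V_low + 146·LSB = 4.745 V.

[4.71250 V, 4.74500 V)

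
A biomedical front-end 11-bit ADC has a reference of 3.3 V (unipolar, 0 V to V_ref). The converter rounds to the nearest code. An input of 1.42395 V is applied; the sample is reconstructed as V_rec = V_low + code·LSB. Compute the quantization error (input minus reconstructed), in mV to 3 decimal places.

-0.464 mV

LSB = 3.3/2^11 = 1.611 mV.
Scaled input = 883.7120 LSBs, so code = 884.
Code 884 maps back to 0 + 884×0.00161133 V = 1.4244141 V.
Difference: -0.000464063 V → -0.464 mV.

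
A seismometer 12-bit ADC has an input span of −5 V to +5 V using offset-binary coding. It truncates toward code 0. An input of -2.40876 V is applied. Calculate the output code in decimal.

LSB = 10 V / 4096 = 2.441 mV.
Input sits at 1061.372 steps above V_low.
So the output code is 1061.

code 1061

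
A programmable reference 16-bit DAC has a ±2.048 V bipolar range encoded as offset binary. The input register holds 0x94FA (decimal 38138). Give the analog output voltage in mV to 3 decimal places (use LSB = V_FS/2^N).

335.625 mV

LSB = 4.096 V / 2^16 = 62.50 µV.
Code 0x94FA = 38138 decimal.
V_out = (−2.048) + 38138 × 6.25e-05 V = 0.335625 V.
= 335.625 mV.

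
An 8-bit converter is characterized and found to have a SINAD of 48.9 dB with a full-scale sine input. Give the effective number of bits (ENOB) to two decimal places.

ENOB = (SINAD − 1.76) / 6.02 = (48.9 − 1.76)/6.02 = 7.831.

7.83 bits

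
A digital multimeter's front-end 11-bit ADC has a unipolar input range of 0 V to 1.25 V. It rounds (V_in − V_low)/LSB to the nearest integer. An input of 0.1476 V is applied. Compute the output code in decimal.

With 2048 levels over 1.25 V, one step is 0.610 mV.
Input sits at 241.828 steps above V_low.
So the output code is 242.

code 242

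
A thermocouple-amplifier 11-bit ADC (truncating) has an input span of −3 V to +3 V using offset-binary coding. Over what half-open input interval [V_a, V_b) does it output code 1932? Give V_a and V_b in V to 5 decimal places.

LSB = 6/2^11 = 2.930 mV.
V_a = V_low + 1932·LSB = 2.66016 V; V_b = V_low + 1933·LSB = 2.66309 V.

[2.66016 V, 2.66309 V)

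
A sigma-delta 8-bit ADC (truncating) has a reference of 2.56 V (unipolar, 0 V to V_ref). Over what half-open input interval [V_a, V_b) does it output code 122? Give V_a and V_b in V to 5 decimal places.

LSB = 2.56/2^8 = 10.000 mV.
V_a = V_low + 122·LSB = 1.22 V; V_b = V_low + 123·LSB = 1.23 V.

[1.22000 V, 1.23000 V)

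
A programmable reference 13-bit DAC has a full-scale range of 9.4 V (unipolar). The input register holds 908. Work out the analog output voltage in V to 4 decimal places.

LSB = 9.4 V / 2^13 = 1.147 mV.
V_out = 0 + 908 × 0.00114746 V = 1.04189 V.

1.0419 V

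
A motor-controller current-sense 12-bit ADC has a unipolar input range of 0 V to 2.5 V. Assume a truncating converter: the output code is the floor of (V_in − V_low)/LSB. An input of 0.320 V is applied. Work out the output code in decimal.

LSB = 2.5 V / 4096 = 0.610 mV.
(0.320 − 0) / 0.000610352 = 524.288 LSBs.
Floor → code 524.

code 524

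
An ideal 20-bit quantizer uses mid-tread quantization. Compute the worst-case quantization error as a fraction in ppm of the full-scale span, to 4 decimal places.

Rounding → worst-case error = ½ LSB = V_FS/2^21, so 1e+06/2097152 = 0.476837 ppm of full scale.

0.4768 ppm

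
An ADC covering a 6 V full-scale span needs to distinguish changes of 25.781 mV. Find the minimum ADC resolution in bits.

Number of steps required ≥ 6 V / 25.781 mV = 232.73.
Need 2^N ≥ 232.73; 2^7 = 128, 2^8 = 256.
Minimum N = 8.

8 bits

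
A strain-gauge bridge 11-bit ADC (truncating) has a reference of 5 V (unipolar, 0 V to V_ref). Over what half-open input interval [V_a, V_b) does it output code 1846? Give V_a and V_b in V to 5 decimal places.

LSB = 5/2^11 = 2.441 mV.
V_a = V_low + 1846·LSB = 4.50684 V; V_b = V_low + 1847·LSB = 4.50928 V.

[4.50684 V, 4.50928 V)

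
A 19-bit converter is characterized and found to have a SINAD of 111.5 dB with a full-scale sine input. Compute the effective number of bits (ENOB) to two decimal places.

18.23 bits

ENOB = (SINAD − 1.76) / 6.02 = (111.5 − 1.76)/6.02 = 18.229.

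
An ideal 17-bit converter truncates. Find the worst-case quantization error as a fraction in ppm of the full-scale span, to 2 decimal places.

Truncating → worst-case error = 1 LSB = V_FS/2^17, so 1e+06/131072 = 7.62939 ppm of full scale.

7.63 ppm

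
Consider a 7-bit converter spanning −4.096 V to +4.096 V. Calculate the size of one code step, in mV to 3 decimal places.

64.000 mV

Full-scale span = 8.192 V.
LSB = 8.192 / 2^7 = 8.192 / 128 = 0.064 V = 64.000 mV.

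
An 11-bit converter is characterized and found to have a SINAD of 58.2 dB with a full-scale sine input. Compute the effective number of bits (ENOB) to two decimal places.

ENOB = (SINAD − 1.76) / 6.02 = (58.2 − 1.76)/6.02 = 9.375.

9.38 bits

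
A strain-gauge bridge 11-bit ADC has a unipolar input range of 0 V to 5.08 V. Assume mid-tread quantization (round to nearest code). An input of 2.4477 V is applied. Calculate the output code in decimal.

code 987

Full-scale span = 5.08 V; LSB = 5.08/2^11 = 2.480 mV.
(2.4477 − 0) / 0.00248047 = 986.789 LSBs.
Round → code 987.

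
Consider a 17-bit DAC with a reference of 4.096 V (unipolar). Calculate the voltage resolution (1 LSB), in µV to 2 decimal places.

Full-scale span = 4.096 V.
LSB = 4.096 / 2^17 = 4.096 / 131072 = 3.125e-05 V = 31.25 µV.

31.25 µV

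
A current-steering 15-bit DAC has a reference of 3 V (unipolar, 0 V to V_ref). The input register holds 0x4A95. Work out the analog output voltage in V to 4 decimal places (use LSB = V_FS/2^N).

LSB = 3 V / 2^15 = 91.55 µV.
Code 0x4A95 = 19093 decimal.
V_out = 0 + 19093 × 9.15527e-05 V = 1.74802 V.

1.7480 V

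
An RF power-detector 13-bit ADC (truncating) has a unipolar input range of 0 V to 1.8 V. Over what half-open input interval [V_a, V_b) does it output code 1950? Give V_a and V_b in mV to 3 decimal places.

LSB = 1.8/2^13 = 219.73 µV.
V_a = V_low + 1950·LSB = 0.428467 V; V_b = V_low + 1951·LSB = 0.428687 V.

[428.467 mV, 428.687 mV)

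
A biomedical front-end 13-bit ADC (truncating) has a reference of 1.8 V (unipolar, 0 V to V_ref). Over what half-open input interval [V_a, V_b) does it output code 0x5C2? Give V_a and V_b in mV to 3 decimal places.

[323.877 mV, 324.097 mV)

LSB = 1.8/2^13 = 219.73 µV.
Code 0x5C2 = 1474 decimal.
V_a = V_low + 1474·LSB = 0.323877 V; V_b = V_low + 1475·LSB = 0.324097 V.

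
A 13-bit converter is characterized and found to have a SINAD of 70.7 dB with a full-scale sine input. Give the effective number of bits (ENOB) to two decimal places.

11.45 bits

ENOB = (SINAD − 1.76) / 6.02 = (70.7 − 1.76)/6.02 = 11.452.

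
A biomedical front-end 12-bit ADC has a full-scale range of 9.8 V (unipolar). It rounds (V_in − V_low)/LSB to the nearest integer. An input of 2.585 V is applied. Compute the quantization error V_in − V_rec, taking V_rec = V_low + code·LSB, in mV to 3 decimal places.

1.016 mV

One LSB is 9.8 V / 4096 = 2.393 mV.
Scaled input = 1080.4245 LSBs, so code = 1080.
Code 1080 maps back to 0 + 1080×0.00239258 V = 2.5839844 V.
V_in − V_rec = 0.00101563 V = 1.016 mV.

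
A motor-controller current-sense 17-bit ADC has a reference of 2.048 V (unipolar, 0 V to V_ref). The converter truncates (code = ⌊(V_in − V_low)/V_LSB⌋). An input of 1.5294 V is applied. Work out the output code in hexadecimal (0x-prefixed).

With 131072 levels over 2.048 V, one step is 15.62 µV.
Input sits at 97881.600 steps above V_low.
So the output code is 97881.
In hexadecimal (0x-prefixed): 0x17E59.

code 0x17E59 (decimal 97881)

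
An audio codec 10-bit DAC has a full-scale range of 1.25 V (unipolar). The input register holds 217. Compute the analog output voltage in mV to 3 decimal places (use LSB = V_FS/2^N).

LSB = 1.25 V / 2^10 = 1.221 mV.
V_out = 0 + 217 × 0.0012207 V = 0.264893 V.
= 264.893 mV.

264.893 mV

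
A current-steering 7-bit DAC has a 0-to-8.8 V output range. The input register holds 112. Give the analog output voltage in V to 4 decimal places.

LSB = 8.8 V / 2^7 = 68.750 mV.
V_out = 0 + 112 × 0.06875 V = 7.7 V.

7.7000 V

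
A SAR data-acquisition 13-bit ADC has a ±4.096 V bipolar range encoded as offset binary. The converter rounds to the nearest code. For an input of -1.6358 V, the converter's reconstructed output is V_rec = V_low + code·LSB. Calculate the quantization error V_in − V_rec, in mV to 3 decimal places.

Step size: 8.192 V ÷ 2^13 = 1.000 mV.
(-1.6358 − (−4.096))/0.001 = 2460.2000; round gives code 2460.
Code 2460 maps back to (−4.096) + 2460×0.001 V = -1.636 V.
Error = -1.6358 − (−1.636) = 0.0002 V = 0.200 mV.

0.200 mV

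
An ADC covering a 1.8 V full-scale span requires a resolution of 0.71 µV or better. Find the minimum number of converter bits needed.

Number of steps required ≥ 1.8 V / 0.71 µV = 2535211.27.
Need 2^N ≥ 2535211.27; 2^21 = 2097152, 2^22 = 4194304.
Minimum N = 22.

22 bits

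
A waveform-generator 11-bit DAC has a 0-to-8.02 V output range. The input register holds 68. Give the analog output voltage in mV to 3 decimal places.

LSB = 8.02 V / 2^11 = 3.916 mV.
V_out = 0 + 68 × 0.00391602 V = 0.266289 V.
= 266.289 mV.

266.289 mV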